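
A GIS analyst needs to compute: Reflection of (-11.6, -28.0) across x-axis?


Reflection over x-axis: (x,y) -> (x,-y)
(-11.6, -28) -> (-11.6, 28)

(-11.6, 28)


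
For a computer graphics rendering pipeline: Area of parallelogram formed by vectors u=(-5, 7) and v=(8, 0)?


|u x v| = |(-5)*0 - 7*8|
= |0 - 56| = 56

56


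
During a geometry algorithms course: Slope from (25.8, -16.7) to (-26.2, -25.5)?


slope = (y2-y1)/(x2-x1) = ((-25.5)-(-16.7))/((-26.2)-25.8) = (-8.8)/(-52) = 0.1692

0.1692


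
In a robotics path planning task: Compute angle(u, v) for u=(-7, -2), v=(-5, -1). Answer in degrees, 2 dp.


u.v = 37, |u| = sqrt(53) = 7.2801, |v| = sqrt(26) = 5.099
cos(theta) = u.v/(|u||v|) = 37/sqrt(1378) = 0.996729
theta = acos(0.996729) = 4.64 degrees

4.64 degrees


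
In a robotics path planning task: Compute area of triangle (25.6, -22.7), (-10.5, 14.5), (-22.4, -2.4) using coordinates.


Area = |x_A(y_B-y_C) + x_B(y_C-y_A) + x_C(y_A-y_B)|/2
= |432.64 + (-213.15) + 833.28|/2
= 1052.77/2 = 526.385

526.385


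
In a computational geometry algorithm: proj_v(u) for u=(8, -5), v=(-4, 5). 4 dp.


u.v = -57, |v| = sqrt(41) = 6.4031
Scalar projection = u.v / |v| = -57 / sqrt(41) = -8.9019

-8.9019


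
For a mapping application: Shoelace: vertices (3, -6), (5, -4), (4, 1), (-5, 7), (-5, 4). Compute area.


Shoelace sum: (3*(-4) - 5*(-6)) + (5*1 - 4*(-4)) + (4*7 - (-5)*1) + ((-5)*4 - (-5)*7) + ((-5)*(-6) - 3*4)
= 105
Area = |105|/2 = 52.5

52.5


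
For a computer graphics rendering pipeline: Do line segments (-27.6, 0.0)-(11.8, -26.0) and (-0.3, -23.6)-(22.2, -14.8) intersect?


Cross products: d1=771.24, d2=-160.48, d3=-220.04, d4=711.68
d1*d2 < 0 and d3*d4 < 0? yes

Yes, they intersect


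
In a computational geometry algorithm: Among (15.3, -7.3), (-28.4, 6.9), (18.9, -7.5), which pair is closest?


d(P0,P1) = 45.9492, d(P0,P2) = 3.6056, d(P1,P2) = 49.4434
Closest: P0 and P2

Closest pair: (15.3, -7.3) and (18.9, -7.5), distance = 3.6056


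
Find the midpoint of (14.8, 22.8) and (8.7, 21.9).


M = ((14.8+8.7)/2, (22.8+21.9)/2)
= (11.75, 22.35)

(11.75, 22.35)


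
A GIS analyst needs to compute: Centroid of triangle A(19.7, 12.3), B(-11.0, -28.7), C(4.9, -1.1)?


Centroid = ((x_A+x_B+x_C)/3, (y_A+y_B+y_C)/3)
= ((19.7+(-11)+4.9)/3, (12.3+(-28.7)+(-1.1))/3)
= (4.5333, -5.8333)

(4.5333, -5.8333)


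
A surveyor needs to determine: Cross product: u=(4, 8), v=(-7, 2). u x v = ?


u x v = u_x*v_y - u_y*v_x = 4*2 - 8*(-7)
= 8 - (-56) = 64

64


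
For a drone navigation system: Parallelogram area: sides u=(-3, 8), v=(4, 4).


|u x v| = |(-3)*4 - 8*4|
= |(-12) - 32| = 44

44


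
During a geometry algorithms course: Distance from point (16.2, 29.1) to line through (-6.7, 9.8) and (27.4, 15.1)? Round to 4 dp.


|cross product| = 536.76
|line direction| = sqrt(1190.9) = 34.5094
Distance = 536.76/sqrt(1190.9) = 15.554

15.554


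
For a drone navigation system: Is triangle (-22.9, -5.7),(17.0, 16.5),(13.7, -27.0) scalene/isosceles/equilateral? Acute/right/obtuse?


Side lengths squared: AB^2=2084.85, BC^2=1903.14, CA^2=1793.25
Sorted: [1793.25, 1903.14, 2084.85]
By sides: Scalene, By angles: Acute

Scalene, Acute


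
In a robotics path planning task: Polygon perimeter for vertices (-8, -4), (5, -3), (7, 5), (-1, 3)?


Sides: (-8, -4)->(5, -3): sqrt(170) = 13.038405, (5, -3)->(7, 5): sqrt(68) = 8.246211, (7, 5)->(-1, 3): sqrt(68) = 8.246211, (-1, 3)->(-8, -4): sqrt(98) = 9.899495
Sum = 39.430322
Perimeter = 39.4303

39.4303


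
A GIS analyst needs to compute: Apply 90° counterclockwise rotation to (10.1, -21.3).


90° CCW: (x,y) -> (-y, x)
(10.1,-21.3) -> (21.3, 10.1)

(21.3, 10.1)


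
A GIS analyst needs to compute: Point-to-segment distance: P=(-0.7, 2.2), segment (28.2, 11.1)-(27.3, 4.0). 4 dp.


Project P onto AB: t = 1 (clamped to [0,1])
Closest point on segment: (27.3, 4)
Distance: 28.0578

28.0578


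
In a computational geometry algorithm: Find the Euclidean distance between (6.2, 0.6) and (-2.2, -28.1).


dx=-8.4, dy=-28.7
d^2 = (-8.4)^2 + (-28.7)^2 = 894.25
d = sqrt(894.25) = 29.904

29.904


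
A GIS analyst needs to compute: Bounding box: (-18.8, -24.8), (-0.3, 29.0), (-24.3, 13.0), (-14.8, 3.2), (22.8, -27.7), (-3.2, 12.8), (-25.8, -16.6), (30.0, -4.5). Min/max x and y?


x range: [-25.8, 30]
y range: [-27.7, 29]
Bounding box: (-25.8,-27.7) to (30,29)

(-25.8,-27.7) to (30,29)


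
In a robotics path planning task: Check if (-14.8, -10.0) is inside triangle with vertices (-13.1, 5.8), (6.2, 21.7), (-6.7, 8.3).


Cross products: AB x AP = -277.91, BC x BP = 127.53, CA x CP = 96.87
All same sign? no

No, outside


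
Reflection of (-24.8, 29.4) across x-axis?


Reflection over x-axis: (x,y) -> (x,-y)
(-24.8, 29.4) -> (-24.8, -29.4)

(-24.8, -29.4)


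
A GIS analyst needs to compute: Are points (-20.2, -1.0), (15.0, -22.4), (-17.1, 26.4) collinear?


Cross product: (15-(-20.2))*(26.4-(-1)) - ((-22.4)-(-1))*((-17.1)-(-20.2))
= 1030.82

No, not collinear


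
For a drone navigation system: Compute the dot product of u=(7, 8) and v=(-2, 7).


u . v = u_x*v_x + u_y*v_y = 7*(-2) + 8*7
= (-14) + 56 = 42

42


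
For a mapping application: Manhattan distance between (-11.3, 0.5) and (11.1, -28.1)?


|(-11.3)-11.1| + |0.5-(-28.1)| = 22.4 + 28.6 = 51

51


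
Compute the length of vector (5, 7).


|u| = sqrt(5^2 + 7^2) = sqrt(74) = 8.6023

8.6023


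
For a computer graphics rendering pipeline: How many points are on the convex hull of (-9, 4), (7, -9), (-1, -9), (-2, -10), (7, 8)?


Convex hull vertices (CCW): (-9, 4), (-2, -10), (7, -9), (7, 8)
Count = 4

4


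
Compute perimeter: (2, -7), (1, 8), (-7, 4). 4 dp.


Sides: (2, -7)->(1, 8): sqrt(226) = 15.033296, (1, 8)->(-7, 4): sqrt(80) = 8.944272, (-7, 4)->(2, -7): sqrt(202) = 14.21267
Sum = 38.190238
Perimeter = 38.1902

38.1902


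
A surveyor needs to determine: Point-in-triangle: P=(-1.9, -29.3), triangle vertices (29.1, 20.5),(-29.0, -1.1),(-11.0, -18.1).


Cross products: AB x AP = 2223.78, BC x BP = -46.9, CA x CP = -800.38
All same sign? no

No, outside


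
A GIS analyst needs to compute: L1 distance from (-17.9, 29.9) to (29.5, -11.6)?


|(-17.9)-29.5| + |29.9-(-11.6)| = 47.4 + 41.5 = 88.9

88.9


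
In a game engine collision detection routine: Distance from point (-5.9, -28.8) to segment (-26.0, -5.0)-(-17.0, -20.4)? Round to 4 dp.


Project P onto AB: t = 1 (clamped to [0,1])
Closest point on segment: (-17, -20.4)
Distance: 13.9201

13.9201


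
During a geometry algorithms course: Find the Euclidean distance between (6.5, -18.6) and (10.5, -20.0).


dx=4, dy=-1.4
d^2 = 4^2 + (-1.4)^2 = 17.96
d = sqrt(17.96) = 4.2379

4.2379


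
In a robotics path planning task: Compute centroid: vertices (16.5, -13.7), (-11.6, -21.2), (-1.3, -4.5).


Centroid = ((x_A+x_B+x_C)/3, (y_A+y_B+y_C)/3)
= ((16.5+(-11.6)+(-1.3))/3, ((-13.7)+(-21.2)+(-4.5))/3)
= (1.2, -13.1333)

(1.2, -13.1333)


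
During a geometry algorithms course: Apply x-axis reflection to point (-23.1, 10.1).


Reflection over x-axis: (x,y) -> (x,-y)
(-23.1, 10.1) -> (-23.1, -10.1)

(-23.1, -10.1)


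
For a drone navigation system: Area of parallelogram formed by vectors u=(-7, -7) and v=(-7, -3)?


|u x v| = |(-7)*(-3) - (-7)*(-7)|
= |21 - 49| = 28

28


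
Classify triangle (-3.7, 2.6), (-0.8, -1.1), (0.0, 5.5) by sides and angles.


Side lengths squared: AB^2=22.1, BC^2=44.2, CA^2=22.1
Sorted: [22.1, 22.1, 44.2]
By sides: Isosceles, By angles: Right

Isosceles, Right


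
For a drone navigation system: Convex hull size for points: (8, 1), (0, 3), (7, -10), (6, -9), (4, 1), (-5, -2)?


Convex hull vertices (CCW): (-5, -2), (7, -10), (8, 1), (0, 3)
Count = 4

4


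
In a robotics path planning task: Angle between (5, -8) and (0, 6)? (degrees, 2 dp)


u.v = -48, |u| = sqrt(89) = 9.434, |v| = sqrt(36) = 6
cos(theta) = u.v/(|u||v|) = -48/sqrt(3204) = -0.847998
theta = acos(-0.847998) = 147.99 degrees

147.99 degrees


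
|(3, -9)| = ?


|u| = sqrt(3^2 + (-9)^2) = sqrt(90) = 9.4868

9.4868


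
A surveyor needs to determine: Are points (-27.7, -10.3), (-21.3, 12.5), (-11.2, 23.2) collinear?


Cross product: ((-21.3)-(-27.7))*(23.2-(-10.3)) - (12.5-(-10.3))*((-11.2)-(-27.7))
= -161.8

No, not collinear


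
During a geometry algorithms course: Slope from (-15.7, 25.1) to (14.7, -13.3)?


slope = (y2-y1)/(x2-x1) = ((-13.3)-25.1)/(14.7-(-15.7)) = (-38.4)/30.4 = -1.2632

-1.2632


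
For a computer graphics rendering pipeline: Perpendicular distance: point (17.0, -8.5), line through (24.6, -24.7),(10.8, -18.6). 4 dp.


|cross product| = 177.2
|line direction| = sqrt(227.65) = 15.0881
Distance = 177.2/sqrt(227.65) = 11.7444

11.7444


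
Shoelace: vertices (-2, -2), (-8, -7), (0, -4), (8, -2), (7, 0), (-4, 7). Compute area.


Shoelace sum: ((-2)*(-7) - (-8)*(-2)) + ((-8)*(-4) - 0*(-7)) + (0*(-2) - 8*(-4)) + (8*0 - 7*(-2)) + (7*7 - (-4)*0) + ((-4)*(-2) - (-2)*7)
= 147
Area = |147|/2 = 73.5

73.5


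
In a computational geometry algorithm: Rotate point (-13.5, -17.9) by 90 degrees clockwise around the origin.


90° CW: (x,y) -> (y, -x)
(-13.5,-17.9) -> (-17.9, 13.5)

(-17.9, 13.5)


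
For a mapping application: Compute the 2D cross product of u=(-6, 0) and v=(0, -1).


u x v = u_x*v_y - u_y*v_x = (-6)*(-1) - 0*0
= 6 - 0 = 6

6


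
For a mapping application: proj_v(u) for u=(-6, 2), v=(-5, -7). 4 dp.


u.v = 16, |v| = sqrt(74) = 8.6023
Scalar projection = u.v / |v| = 16 / sqrt(74) = 1.86

1.86


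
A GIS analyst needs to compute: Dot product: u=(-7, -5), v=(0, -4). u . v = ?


u . v = u_x*v_x + u_y*v_y = (-7)*0 + (-5)*(-4)
= 0 + 20 = 20

20


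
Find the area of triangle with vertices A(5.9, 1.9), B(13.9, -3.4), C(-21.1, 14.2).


Area = |x_A(y_B-y_C) + x_B(y_C-y_A) + x_C(y_A-y_B)|/2
= |(-103.84) + 170.97 + (-111.83)|/2
= 44.7/2 = 22.35

22.35


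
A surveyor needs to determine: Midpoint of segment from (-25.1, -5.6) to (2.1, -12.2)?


M = (((-25.1)+2.1)/2, ((-5.6)+(-12.2))/2)
= (-11.5, -8.9)

(-11.5, -8.9)


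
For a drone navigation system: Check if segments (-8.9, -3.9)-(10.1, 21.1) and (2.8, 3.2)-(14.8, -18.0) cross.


Cross products: d1=-333.24, d2=369.56, d3=-157.6, d4=-860.4
d1*d2 < 0 and d3*d4 < 0? no

No, they don't intersect


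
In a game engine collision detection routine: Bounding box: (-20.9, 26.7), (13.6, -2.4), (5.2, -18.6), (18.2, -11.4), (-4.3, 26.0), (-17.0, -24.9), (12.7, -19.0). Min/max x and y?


x range: [-20.9, 18.2]
y range: [-24.9, 26.7]
Bounding box: (-20.9,-24.9) to (18.2,26.7)

(-20.9,-24.9) to (18.2,26.7)


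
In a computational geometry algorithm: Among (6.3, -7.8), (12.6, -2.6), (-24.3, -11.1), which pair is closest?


d(P0,P1) = 8.1688, d(P0,P2) = 30.7774, d(P1,P2) = 37.8663
Closest: P0 and P1

Closest pair: (6.3, -7.8) and (12.6, -2.6), distance = 8.1688


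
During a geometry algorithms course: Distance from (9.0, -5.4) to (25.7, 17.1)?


dx=16.7, dy=22.5
d^2 = 16.7^2 + 22.5^2 = 785.14
d = sqrt(785.14) = 28.0203

28.0203


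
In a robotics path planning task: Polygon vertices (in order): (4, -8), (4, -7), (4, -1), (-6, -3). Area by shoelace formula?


Shoelace sum: (4*(-7) - 4*(-8)) + (4*(-1) - 4*(-7)) + (4*(-3) - (-6)*(-1)) + ((-6)*(-8) - 4*(-3))
= 70
Area = |70|/2 = 35

35


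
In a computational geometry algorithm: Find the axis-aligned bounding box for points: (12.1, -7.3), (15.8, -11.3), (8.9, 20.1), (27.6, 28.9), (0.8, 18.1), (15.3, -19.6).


x range: [0.8, 27.6]
y range: [-19.6, 28.9]
Bounding box: (0.8,-19.6) to (27.6,28.9)

(0.8,-19.6) to (27.6,28.9)


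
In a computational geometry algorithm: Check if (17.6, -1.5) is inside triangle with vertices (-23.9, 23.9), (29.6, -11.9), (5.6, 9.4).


Cross products: AB x AP = 126.8, BC x BP = 6, CA x CP = 147.55
All same sign? yes

Yes, inside


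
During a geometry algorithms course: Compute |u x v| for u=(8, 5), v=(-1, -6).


|u x v| = |8*(-6) - 5*(-1)|
= |(-48) - (-5)| = 43

43


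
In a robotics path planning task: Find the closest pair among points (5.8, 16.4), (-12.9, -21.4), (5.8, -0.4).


d(P0,P1) = 42.1726, d(P0,P2) = 16.8, d(P1,P2) = 28.1192
Closest: P0 and P2

Closest pair: (5.8, 16.4) and (5.8, -0.4), distance = 16.8


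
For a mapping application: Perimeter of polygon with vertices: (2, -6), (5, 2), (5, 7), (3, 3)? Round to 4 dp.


Sides: (2, -6)->(5, 2): sqrt(73) = 8.544004, (5, 2)->(5, 7): sqrt(25) = 5, (5, 7)->(3, 3): sqrt(20) = 4.472136, (3, 3)->(2, -6): sqrt(82) = 9.055385
Sum = 27.071525
Perimeter = 27.0715

27.0715


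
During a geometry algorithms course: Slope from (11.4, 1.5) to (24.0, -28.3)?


slope = (y2-y1)/(x2-x1) = ((-28.3)-1.5)/(24-11.4) = (-29.8)/12.6 = -2.3651

-2.3651


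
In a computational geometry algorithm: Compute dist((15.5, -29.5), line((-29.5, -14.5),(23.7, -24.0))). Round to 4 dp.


|cross product| = 370.5
|line direction| = sqrt(2920.49) = 54.0416
Distance = 370.5/sqrt(2920.49) = 6.8558

6.8558


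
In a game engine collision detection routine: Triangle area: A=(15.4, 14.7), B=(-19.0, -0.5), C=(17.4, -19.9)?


Area = |x_A(y_B-y_C) + x_B(y_C-y_A) + x_C(y_A-y_B)|/2
= |298.76 + 657.4 + 264.48|/2
= 1220.64/2 = 610.32

610.32


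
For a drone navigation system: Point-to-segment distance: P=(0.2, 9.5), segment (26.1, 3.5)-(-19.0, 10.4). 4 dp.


Project P onto AB: t = 0.581 (clamped to [0,1])
Closest point on segment: (-0.1046, 7.5091)
Distance: 2.014

2.014


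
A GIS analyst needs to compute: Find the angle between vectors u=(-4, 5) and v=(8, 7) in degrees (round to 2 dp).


u.v = 3, |u| = sqrt(41) = 6.4031, |v| = sqrt(113) = 10.6301
cos(theta) = u.v/(|u||v|) = 3/sqrt(4633) = 0.044075
theta = acos(0.044075) = 87.47 degrees

87.47 degrees


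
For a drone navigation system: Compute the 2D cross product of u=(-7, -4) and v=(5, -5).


u x v = u_x*v_y - u_y*v_x = (-7)*(-5) - (-4)*5
= 35 - (-20) = 55

55


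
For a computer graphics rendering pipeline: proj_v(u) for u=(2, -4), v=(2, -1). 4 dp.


u.v = 8, |v| = sqrt(5) = 2.2361
Scalar projection = u.v / |v| = 8 / sqrt(5) = 3.5777

3.5777


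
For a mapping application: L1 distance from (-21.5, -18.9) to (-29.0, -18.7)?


|(-21.5)-(-29)| + |(-18.9)-(-18.7)| = 7.5 + 0.2 = 7.7

7.7


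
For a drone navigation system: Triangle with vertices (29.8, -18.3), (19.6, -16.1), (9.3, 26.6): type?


Side lengths squared: AB^2=108.88, BC^2=1929.38, CA^2=2436.26
Sorted: [108.88, 1929.38, 2436.26]
By sides: Scalene, By angles: Obtuse

Scalene, Obtuse


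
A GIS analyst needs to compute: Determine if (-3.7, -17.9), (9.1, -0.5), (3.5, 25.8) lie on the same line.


Cross product: (9.1-(-3.7))*(25.8-(-17.9)) - ((-0.5)-(-17.9))*(3.5-(-3.7))
= 434.08

No, not collinear


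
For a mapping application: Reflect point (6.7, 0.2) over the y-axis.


Reflection over y-axis: (x,y) -> (-x,y)
(6.7, 0.2) -> (-6.7, 0.2)

(-6.7, 0.2)


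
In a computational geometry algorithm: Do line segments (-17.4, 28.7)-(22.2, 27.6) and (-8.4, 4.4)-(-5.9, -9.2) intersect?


Cross products: d1=-61.65, d2=474.16, d3=-952.38, d4=-1488.19
d1*d2 < 0 and d3*d4 < 0? no

No, they don't intersect


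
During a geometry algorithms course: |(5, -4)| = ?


|u| = sqrt(5^2 + (-4)^2) = sqrt(41) = 6.4031

6.4031


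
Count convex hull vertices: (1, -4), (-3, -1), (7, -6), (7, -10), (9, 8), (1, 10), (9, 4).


Convex hull vertices (CCW): (-3, -1), (7, -10), (9, 4), (9, 8), (1, 10)
Count = 5

5


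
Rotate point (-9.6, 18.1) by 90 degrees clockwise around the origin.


90° CW: (x,y) -> (y, -x)
(-9.6,18.1) -> (18.1, 9.6)

(18.1, 9.6)


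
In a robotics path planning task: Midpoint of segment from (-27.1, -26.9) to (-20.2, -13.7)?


M = (((-27.1)+(-20.2))/2, ((-26.9)+(-13.7))/2)
= (-23.65, -20.3)

(-23.65, -20.3)


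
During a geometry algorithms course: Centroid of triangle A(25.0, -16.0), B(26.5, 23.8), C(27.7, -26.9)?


Centroid = ((x_A+x_B+x_C)/3, (y_A+y_B+y_C)/3)
= ((25+26.5+27.7)/3, ((-16)+23.8+(-26.9))/3)
= (26.4, -6.3667)

(26.4, -6.3667)


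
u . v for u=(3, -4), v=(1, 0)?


u . v = u_x*v_x + u_y*v_y = 3*1 + (-4)*0
= 3 + 0 = 3

3


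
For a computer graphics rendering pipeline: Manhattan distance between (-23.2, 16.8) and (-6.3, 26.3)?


|(-23.2)-(-6.3)| + |16.8-26.3| = 16.9 + 9.5 = 26.4

26.4


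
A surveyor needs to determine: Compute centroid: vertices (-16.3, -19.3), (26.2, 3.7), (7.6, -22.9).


Centroid = ((x_A+x_B+x_C)/3, (y_A+y_B+y_C)/3)
= (((-16.3)+26.2+7.6)/3, ((-19.3)+3.7+(-22.9))/3)
= (5.8333, -12.8333)

(5.8333, -12.8333)


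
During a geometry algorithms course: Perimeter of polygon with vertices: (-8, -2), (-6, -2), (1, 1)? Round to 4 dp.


Sides: (-8, -2)->(-6, -2): sqrt(4) = 2, (-6, -2)->(1, 1): sqrt(58) = 7.615773, (1, 1)->(-8, -2): sqrt(90) = 9.486833
Sum = 19.102606
Perimeter = 19.1026

19.1026


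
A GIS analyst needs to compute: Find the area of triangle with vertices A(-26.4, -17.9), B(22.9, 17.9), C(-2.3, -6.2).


Area = |x_A(y_B-y_C) + x_B(y_C-y_A) + x_C(y_A-y_B)|/2
= |(-636.24) + 267.93 + 82.34|/2
= 285.97/2 = 142.985

142.985


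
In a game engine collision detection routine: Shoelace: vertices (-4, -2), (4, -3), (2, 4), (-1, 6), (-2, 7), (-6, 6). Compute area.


Shoelace sum: ((-4)*(-3) - 4*(-2)) + (4*4 - 2*(-3)) + (2*6 - (-1)*4) + ((-1)*7 - (-2)*6) + ((-2)*6 - (-6)*7) + ((-6)*(-2) - (-4)*6)
= 129
Area = |129|/2 = 64.5

64.5


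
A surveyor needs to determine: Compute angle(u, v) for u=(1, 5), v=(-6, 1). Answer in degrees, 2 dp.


u.v = -1, |u| = sqrt(26) = 5.099, |v| = sqrt(37) = 6.0828
cos(theta) = u.v/(|u||v|) = -1/sqrt(962) = -0.032241
theta = acos(-0.032241) = 91.85 degrees

91.85 degrees


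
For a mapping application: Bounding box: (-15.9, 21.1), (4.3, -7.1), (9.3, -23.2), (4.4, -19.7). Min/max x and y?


x range: [-15.9, 9.3]
y range: [-23.2, 21.1]
Bounding box: (-15.9,-23.2) to (9.3,21.1)

(-15.9,-23.2) to (9.3,21.1)


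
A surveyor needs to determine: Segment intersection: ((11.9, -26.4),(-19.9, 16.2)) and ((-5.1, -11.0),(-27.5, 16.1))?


Cross products: d1=-115.74, d2=-208.2, d3=234.48, d4=326.94
d1*d2 < 0 and d3*d4 < 0? no

No, they don't intersect


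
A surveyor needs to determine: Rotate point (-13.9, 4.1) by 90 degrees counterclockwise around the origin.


90° CCW: (x,y) -> (-y, x)
(-13.9,4.1) -> (-4.1, -13.9)

(-4.1, -13.9)


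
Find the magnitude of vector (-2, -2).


|u| = sqrt((-2)^2 + (-2)^2) = sqrt(8) = 2.8284

2.8284


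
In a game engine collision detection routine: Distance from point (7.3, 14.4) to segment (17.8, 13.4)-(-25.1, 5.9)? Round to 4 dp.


Project P onto AB: t = 0.2335 (clamped to [0,1])
Closest point on segment: (7.781, 11.6484)
Distance: 2.7933

2.7933


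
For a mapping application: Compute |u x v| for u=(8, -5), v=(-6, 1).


|u x v| = |8*1 - (-5)*(-6)|
= |8 - 30| = 22

22


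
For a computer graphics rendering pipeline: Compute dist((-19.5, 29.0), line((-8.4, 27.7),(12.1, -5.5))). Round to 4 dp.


|cross product| = 341.87
|line direction| = sqrt(1522.49) = 39.0191
Distance = 341.87/sqrt(1522.49) = 8.7616

8.7616


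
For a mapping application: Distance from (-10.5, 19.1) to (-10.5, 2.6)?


dx=0, dy=-16.5
d^2 = 0^2 + (-16.5)^2 = 272.25
d = sqrt(272.25) = 16.5

16.5


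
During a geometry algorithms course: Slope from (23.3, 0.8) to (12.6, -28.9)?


slope = (y2-y1)/(x2-x1) = ((-28.9)-0.8)/(12.6-23.3) = (-29.7)/(-10.7) = 2.7757

2.7757


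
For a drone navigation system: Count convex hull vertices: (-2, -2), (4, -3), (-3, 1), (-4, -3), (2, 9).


Convex hull vertices (CCW): (-4, -3), (4, -3), (2, 9), (-3, 1)
Count = 4

4


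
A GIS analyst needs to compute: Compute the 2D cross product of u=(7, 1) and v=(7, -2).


u x v = u_x*v_y - u_y*v_x = 7*(-2) - 1*7
= (-14) - 7 = -21

-21


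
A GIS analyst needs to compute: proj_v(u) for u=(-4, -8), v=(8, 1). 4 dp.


u.v = -40, |v| = sqrt(65) = 8.0623
Scalar projection = u.v / |v| = -40 / sqrt(65) = -4.9614

-4.9614


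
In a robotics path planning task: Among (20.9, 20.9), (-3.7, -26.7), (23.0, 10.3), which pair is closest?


d(P0,P1) = 53.581, d(P0,P2) = 10.806, d(P1,P2) = 45.6277
Closest: P0 and P2

Closest pair: (20.9, 20.9) and (23.0, 10.3), distance = 10.806


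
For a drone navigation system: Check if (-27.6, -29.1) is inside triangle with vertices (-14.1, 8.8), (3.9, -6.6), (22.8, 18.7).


Cross products: AB x AP = -890.1, BC x BP = 371.7, CA x CP = 1264.86
All same sign? no

No, outside


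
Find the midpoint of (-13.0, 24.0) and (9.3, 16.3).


M = (((-13)+9.3)/2, (24+16.3)/2)
= (-1.85, 20.15)

(-1.85, 20.15)


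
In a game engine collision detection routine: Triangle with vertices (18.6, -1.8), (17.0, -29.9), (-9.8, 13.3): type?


Side lengths squared: AB^2=792.17, BC^2=2584.48, CA^2=1034.57
Sorted: [792.17, 1034.57, 2584.48]
By sides: Scalene, By angles: Obtuse

Scalene, Obtuse


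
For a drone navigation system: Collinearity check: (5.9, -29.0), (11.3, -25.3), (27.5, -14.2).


Cross product: (11.3-5.9)*((-14.2)-(-29)) - ((-25.3)-(-29))*(27.5-5.9)
= 0

Yes, collinear


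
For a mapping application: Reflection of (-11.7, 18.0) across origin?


Reflection over origin: (x,y) -> (-x,-y)
(-11.7, 18) -> (11.7, -18)

(11.7, -18)


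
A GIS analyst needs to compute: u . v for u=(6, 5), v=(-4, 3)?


u . v = u_x*v_x + u_y*v_y = 6*(-4) + 5*3
= (-24) + 15 = -9

-9


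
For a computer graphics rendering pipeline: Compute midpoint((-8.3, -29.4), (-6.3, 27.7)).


M = (((-8.3)+(-6.3))/2, ((-29.4)+27.7)/2)
= (-7.3, -0.85)

(-7.3, -0.85)


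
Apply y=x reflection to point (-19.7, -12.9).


Reflection over y=x: (x,y) -> (y,x)
(-19.7, -12.9) -> (-12.9, -19.7)

(-12.9, -19.7)


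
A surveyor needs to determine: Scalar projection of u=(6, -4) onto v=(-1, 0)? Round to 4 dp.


u.v = -6, |v| = sqrt(1) = 1
Scalar projection = u.v / |v| = -6 / sqrt(1) = -6

-6


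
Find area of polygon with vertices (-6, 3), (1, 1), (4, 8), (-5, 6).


Shoelace sum: ((-6)*1 - 1*3) + (1*8 - 4*1) + (4*6 - (-5)*8) + ((-5)*3 - (-6)*6)
= 80
Area = |80|/2 = 40

40


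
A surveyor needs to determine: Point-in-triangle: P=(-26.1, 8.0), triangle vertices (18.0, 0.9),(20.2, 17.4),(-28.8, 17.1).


Cross products: AB x AP = 743.27, BC x BP = 446.71, CA x CP = -382.14
All same sign? no

No, outside


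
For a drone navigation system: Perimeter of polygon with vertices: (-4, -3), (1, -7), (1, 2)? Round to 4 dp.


Sides: (-4, -3)->(1, -7): sqrt(41) = 6.403124, (1, -7)->(1, 2): sqrt(81) = 9, (1, 2)->(-4, -3): sqrt(50) = 7.071068
Sum = 22.474192
Perimeter = 22.4742

22.4742


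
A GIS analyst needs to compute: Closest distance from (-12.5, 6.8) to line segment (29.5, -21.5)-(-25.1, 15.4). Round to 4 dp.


Project P onto AB: t = 0.7685 (clamped to [0,1])
Closest point on segment: (-12.4607, 6.8581)
Distance: 0.0701

0.0701


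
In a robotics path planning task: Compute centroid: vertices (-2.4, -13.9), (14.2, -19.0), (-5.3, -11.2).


Centroid = ((x_A+x_B+x_C)/3, (y_A+y_B+y_C)/3)
= (((-2.4)+14.2+(-5.3))/3, ((-13.9)+(-19)+(-11.2))/3)
= (2.1667, -14.7)

(2.1667, -14.7)


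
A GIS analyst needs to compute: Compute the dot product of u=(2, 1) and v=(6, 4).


u . v = u_x*v_x + u_y*v_y = 2*6 + 1*4
= 12 + 4 = 16

16


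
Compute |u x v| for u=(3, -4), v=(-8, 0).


|u x v| = |3*0 - (-4)*(-8)|
= |0 - 32| = 32

32


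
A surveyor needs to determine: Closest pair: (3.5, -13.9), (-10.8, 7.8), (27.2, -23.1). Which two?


d(P0,P1) = 25.9881, d(P0,P2) = 25.423, d(P1,P2) = 48.9776
Closest: P0 and P2

Closest pair: (3.5, -13.9) and (27.2, -23.1), distance = 25.423


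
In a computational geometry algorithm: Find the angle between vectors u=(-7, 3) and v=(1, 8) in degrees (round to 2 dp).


u.v = 17, |u| = sqrt(58) = 7.6158, |v| = sqrt(65) = 8.0623
cos(theta) = u.v/(|u||v|) = 17/sqrt(3770) = 0.276871
theta = acos(0.276871) = 73.93 degrees

73.93 degrees


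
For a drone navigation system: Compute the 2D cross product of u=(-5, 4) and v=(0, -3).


u x v = u_x*v_y - u_y*v_x = (-5)*(-3) - 4*0
= 15 - 0 = 15

15


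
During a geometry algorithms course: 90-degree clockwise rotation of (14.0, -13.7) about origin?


90° CW: (x,y) -> (y, -x)
(14,-13.7) -> (-13.7, -14)

(-13.7, -14)


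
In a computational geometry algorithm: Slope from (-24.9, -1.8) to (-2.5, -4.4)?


slope = (y2-y1)/(x2-x1) = ((-4.4)-(-1.8))/((-2.5)-(-24.9)) = (-2.6)/22.4 = -0.1161

-0.1161


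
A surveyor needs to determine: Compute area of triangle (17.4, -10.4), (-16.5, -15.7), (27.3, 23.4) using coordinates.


Area = |x_A(y_B-y_C) + x_B(y_C-y_A) + x_C(y_A-y_B)|/2
= |(-680.34) + (-557.7) + 144.69|/2
= 1093.35/2 = 546.675

546.675


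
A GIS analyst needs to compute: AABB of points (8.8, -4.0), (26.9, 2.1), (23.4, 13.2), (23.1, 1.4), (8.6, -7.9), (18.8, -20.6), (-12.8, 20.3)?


x range: [-12.8, 26.9]
y range: [-20.6, 20.3]
Bounding box: (-12.8,-20.6) to (26.9,20.3)

(-12.8,-20.6) to (26.9,20.3)


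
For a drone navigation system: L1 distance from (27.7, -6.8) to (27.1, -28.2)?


|27.7-27.1| + |(-6.8)-(-28.2)| = 0.6 + 21.4 = 22

22


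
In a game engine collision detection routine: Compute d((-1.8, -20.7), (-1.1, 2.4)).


dx=0.7, dy=23.1
d^2 = 0.7^2 + 23.1^2 = 534.1
d = sqrt(534.1) = 23.1106

23.1106


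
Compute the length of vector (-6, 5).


|u| = sqrt((-6)^2 + 5^2) = sqrt(61) = 7.8102

7.8102


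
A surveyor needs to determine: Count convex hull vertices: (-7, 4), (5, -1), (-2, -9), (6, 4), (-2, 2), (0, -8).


Convex hull vertices (CCW): (-7, 4), (-2, -9), (0, -8), (5, -1), (6, 4)
Count = 5

5


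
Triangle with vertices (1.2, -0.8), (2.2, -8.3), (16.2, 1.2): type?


Side lengths squared: AB^2=57.25, BC^2=286.25, CA^2=229
Sorted: [57.25, 229, 286.25]
By sides: Scalene, By angles: Right

Scalene, Right


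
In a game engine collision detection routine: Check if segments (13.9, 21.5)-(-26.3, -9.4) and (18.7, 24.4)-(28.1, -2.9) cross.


Cross products: d1=-158.3, d2=-1546.22, d3=31.74, d4=1419.66
d1*d2 < 0 and d3*d4 < 0? no

No, they don't intersect


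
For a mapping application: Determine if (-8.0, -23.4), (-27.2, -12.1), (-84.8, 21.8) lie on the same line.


Cross product: ((-27.2)-(-8))*(21.8-(-23.4)) - ((-12.1)-(-23.4))*((-84.8)-(-8))
= 0

Yes, collinear


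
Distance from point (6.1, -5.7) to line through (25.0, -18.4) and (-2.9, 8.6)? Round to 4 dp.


|cross product| = 155.97
|line direction| = sqrt(1507.41) = 38.8254
Distance = 155.97/sqrt(1507.41) = 4.0172

4.0172


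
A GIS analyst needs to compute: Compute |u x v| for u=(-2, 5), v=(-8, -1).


|u x v| = |(-2)*(-1) - 5*(-8)|
= |2 - (-40)| = 42

42


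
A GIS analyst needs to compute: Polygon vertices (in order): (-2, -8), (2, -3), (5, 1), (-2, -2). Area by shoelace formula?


Shoelace sum: ((-2)*(-3) - 2*(-8)) + (2*1 - 5*(-3)) + (5*(-2) - (-2)*1) + ((-2)*(-8) - (-2)*(-2))
= 43
Area = |43|/2 = 21.5

21.5


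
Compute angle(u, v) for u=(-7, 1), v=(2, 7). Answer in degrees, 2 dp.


u.v = -7, |u| = sqrt(50) = 7.0711, |v| = sqrt(53) = 7.2801
cos(theta) = u.v/(|u||v|) = -7/sqrt(2650) = -0.13598
theta = acos(-0.13598) = 97.82 degrees

97.82 degrees


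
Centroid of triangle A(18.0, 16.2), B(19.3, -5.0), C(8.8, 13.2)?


Centroid = ((x_A+x_B+x_C)/3, (y_A+y_B+y_C)/3)
= ((18+19.3+8.8)/3, (16.2+(-5)+13.2)/3)
= (15.3667, 8.1333)

(15.3667, 8.1333)


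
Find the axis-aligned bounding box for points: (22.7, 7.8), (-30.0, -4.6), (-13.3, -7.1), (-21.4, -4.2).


x range: [-30, 22.7]
y range: [-7.1, 7.8]
Bounding box: (-30,-7.1) to (22.7,7.8)

(-30,-7.1) to (22.7,7.8)


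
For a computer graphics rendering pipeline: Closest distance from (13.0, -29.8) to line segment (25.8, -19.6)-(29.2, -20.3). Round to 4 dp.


Project P onto AB: t = 0 (clamped to [0,1])
Closest point on segment: (25.8, -19.6)
Distance: 16.367

16.367


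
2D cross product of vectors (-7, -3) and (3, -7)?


u x v = u_x*v_y - u_y*v_x = (-7)*(-7) - (-3)*3
= 49 - (-9) = 58

58


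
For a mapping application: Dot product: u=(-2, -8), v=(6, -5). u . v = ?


u . v = u_x*v_x + u_y*v_y = (-2)*6 + (-8)*(-5)
= (-12) + 40 = 28

28


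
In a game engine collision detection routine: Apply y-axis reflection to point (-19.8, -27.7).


Reflection over y-axis: (x,y) -> (-x,y)
(-19.8, -27.7) -> (19.8, -27.7)

(19.8, -27.7)


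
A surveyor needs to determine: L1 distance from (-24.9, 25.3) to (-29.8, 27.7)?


|(-24.9)-(-29.8)| + |25.3-27.7| = 4.9 + 2.4 = 7.3

7.3


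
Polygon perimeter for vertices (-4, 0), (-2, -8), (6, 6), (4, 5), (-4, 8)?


Sides: (-4, 0)->(-2, -8): sqrt(68) = 8.246211, (-2, -8)->(6, 6): sqrt(260) = 16.124515, (6, 6)->(4, 5): sqrt(5) = 2.236068, (4, 5)->(-4, 8): sqrt(73) = 8.544004, (-4, 8)->(-4, 0): sqrt(64) = 8
Sum = 43.150798
Perimeter = 43.1508

43.1508


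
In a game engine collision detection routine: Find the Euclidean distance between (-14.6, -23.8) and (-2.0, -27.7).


dx=12.6, dy=-3.9
d^2 = 12.6^2 + (-3.9)^2 = 173.97
d = sqrt(173.97) = 13.1898

13.1898


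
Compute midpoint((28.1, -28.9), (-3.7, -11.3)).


M = ((28.1+(-3.7))/2, ((-28.9)+(-11.3))/2)
= (12.2, -20.1)

(12.2, -20.1)


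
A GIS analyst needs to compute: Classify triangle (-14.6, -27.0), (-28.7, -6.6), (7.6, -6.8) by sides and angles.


Side lengths squared: AB^2=614.97, BC^2=1317.73, CA^2=900.88
Sorted: [614.97, 900.88, 1317.73]
By sides: Scalene, By angles: Acute

Scalene, Acute


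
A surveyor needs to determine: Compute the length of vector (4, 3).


|u| = sqrt(4^2 + 3^2) = sqrt(25) = 5

5


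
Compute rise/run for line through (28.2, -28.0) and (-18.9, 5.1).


slope = (y2-y1)/(x2-x1) = (5.1-(-28))/((-18.9)-28.2) = 33.1/(-47.1) = -0.7028

-0.7028


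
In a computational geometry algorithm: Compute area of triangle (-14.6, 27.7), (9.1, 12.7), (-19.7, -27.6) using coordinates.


Area = |x_A(y_B-y_C) + x_B(y_C-y_A) + x_C(y_A-y_B)|/2
= |(-588.38) + (-503.23) + (-295.5)|/2
= 1387.11/2 = 693.555

693.555


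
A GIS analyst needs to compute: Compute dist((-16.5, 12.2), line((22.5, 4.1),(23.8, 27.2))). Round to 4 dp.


|cross product| = 911.43
|line direction| = sqrt(535.3) = 23.1366
Distance = 911.43/sqrt(535.3) = 39.3935

39.3935


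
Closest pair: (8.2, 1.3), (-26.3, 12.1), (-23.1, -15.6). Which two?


d(P0,P1) = 36.1509, d(P0,P2) = 35.5711, d(P1,P2) = 27.8842
Closest: P1 and P2

Closest pair: (-26.3, 12.1) and (-23.1, -15.6), distance = 27.8842


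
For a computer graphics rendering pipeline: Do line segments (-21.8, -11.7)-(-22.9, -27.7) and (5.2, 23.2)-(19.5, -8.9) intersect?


Cross products: d1=-1365.77, d2=-1629.88, d3=393.61, d4=657.72
d1*d2 < 0 and d3*d4 < 0? no

No, they don't intersect


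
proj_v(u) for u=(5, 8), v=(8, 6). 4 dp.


u.v = 88, |v| = sqrt(100) = 10
Scalar projection = u.v / |v| = 88 / sqrt(100) = 8.8

8.8


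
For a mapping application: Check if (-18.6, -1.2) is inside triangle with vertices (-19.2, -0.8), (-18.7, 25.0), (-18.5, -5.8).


Cross products: AB x AP = -15.68, BC x BP = -2.16, CA x CP = -2.72
All same sign? yes

Yes, inside


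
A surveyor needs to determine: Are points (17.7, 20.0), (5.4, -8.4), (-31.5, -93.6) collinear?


Cross product: (5.4-17.7)*((-93.6)-20) - ((-8.4)-20)*((-31.5)-17.7)
= 0

Yes, collinear


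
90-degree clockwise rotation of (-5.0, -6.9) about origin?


90° CW: (x,y) -> (y, -x)
(-5,-6.9) -> (-6.9, 5)

(-6.9, 5)


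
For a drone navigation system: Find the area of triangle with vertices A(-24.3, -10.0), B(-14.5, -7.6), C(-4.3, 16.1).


Area = |x_A(y_B-y_C) + x_B(y_C-y_A) + x_C(y_A-y_B)|/2
= |575.91 + (-378.45) + 10.32|/2
= 207.78/2 = 103.89

103.89


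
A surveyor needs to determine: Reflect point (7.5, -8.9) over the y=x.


Reflection over y=x: (x,y) -> (y,x)
(7.5, -8.9) -> (-8.9, 7.5)

(-8.9, 7.5)


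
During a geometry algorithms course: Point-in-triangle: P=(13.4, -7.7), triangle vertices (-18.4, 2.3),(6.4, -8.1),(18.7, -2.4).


Cross products: AB x AP = 82.72, BC x BP = -34.98, CA x CP = 221.54
All same sign? no

No, outside


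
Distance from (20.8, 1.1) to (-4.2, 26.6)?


dx=-25, dy=25.5
d^2 = (-25)^2 + 25.5^2 = 1275.25
d = sqrt(1275.25) = 35.7106

35.7106


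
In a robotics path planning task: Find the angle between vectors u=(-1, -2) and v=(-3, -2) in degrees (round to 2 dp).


u.v = 7, |u| = sqrt(5) = 2.2361, |v| = sqrt(13) = 3.6056
cos(theta) = u.v/(|u||v|) = 7/sqrt(65) = 0.868243
theta = acos(0.868243) = 29.74 degrees

29.74 degrees


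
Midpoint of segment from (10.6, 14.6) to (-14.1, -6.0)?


M = ((10.6+(-14.1))/2, (14.6+(-6))/2)
= (-1.75, 4.3)

(-1.75, 4.3)


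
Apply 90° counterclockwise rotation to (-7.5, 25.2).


90° CCW: (x,y) -> (-y, x)
(-7.5,25.2) -> (-25.2, -7.5)

(-25.2, -7.5)


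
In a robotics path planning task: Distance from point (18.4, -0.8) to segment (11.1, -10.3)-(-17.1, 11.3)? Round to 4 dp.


Project P onto AB: t = 0 (clamped to [0,1])
Closest point on segment: (11.1, -10.3)
Distance: 11.9808

11.9808


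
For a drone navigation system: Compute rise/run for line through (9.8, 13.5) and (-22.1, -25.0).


slope = (y2-y1)/(x2-x1) = ((-25)-13.5)/((-22.1)-9.8) = (-38.5)/(-31.9) = 1.2069

1.2069


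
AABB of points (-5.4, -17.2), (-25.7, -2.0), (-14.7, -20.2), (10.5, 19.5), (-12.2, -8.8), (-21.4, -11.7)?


x range: [-25.7, 10.5]
y range: [-20.2, 19.5]
Bounding box: (-25.7,-20.2) to (10.5,19.5)

(-25.7,-20.2) to (10.5,19.5)


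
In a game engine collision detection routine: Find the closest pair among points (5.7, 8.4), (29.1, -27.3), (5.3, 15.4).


d(P0,P1) = 42.6855, d(P0,P2) = 7.0114, d(P1,P2) = 48.8849
Closest: P0 and P2

Closest pair: (5.7, 8.4) and (5.3, 15.4), distance = 7.0114


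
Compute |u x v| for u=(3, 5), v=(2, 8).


|u x v| = |3*8 - 5*2|
= |24 - 10| = 14

14


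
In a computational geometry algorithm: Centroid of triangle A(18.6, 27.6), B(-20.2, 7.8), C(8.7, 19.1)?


Centroid = ((x_A+x_B+x_C)/3, (y_A+y_B+y_C)/3)
= ((18.6+(-20.2)+8.7)/3, (27.6+7.8+19.1)/3)
= (2.3667, 18.1667)

(2.3667, 18.1667)


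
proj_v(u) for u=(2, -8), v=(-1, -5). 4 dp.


u.v = 38, |v| = sqrt(26) = 5.099
Scalar projection = u.v / |v| = 38 / sqrt(26) = 7.4524

7.4524


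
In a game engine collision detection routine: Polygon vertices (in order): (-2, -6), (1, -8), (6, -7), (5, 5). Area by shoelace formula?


Shoelace sum: ((-2)*(-8) - 1*(-6)) + (1*(-7) - 6*(-8)) + (6*5 - 5*(-7)) + (5*(-6) - (-2)*5)
= 108
Area = |108|/2 = 54

54


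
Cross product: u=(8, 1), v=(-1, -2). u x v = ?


u x v = u_x*v_y - u_y*v_x = 8*(-2) - 1*(-1)
= (-16) - (-1) = -15

-15


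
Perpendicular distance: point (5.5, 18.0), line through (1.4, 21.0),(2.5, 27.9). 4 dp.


|cross product| = 31.59
|line direction| = sqrt(48.82) = 6.9871
Distance = 31.59/sqrt(48.82) = 4.5212

4.5212


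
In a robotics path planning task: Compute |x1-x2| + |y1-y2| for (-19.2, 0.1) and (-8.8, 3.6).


|(-19.2)-(-8.8)| + |0.1-3.6| = 10.4 + 3.5 = 13.9

13.9


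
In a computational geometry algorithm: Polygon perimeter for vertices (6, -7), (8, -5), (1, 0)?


Sides: (6, -7)->(8, -5): sqrt(8) = 2.828427, (8, -5)->(1, 0): sqrt(74) = 8.602325, (1, 0)->(6, -7): sqrt(74) = 8.602325
Sum = 20.033077
Perimeter = 20.0331

20.0331


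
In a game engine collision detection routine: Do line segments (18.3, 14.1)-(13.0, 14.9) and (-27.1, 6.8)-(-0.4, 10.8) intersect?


Cross products: d1=13.31, d2=55.87, d3=75.01, d4=32.45
d1*d2 < 0 and d3*d4 < 0? no

No, they don't intersect


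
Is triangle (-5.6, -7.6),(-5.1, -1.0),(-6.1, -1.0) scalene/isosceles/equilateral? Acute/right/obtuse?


Side lengths squared: AB^2=43.81, BC^2=1, CA^2=43.81
Sorted: [1, 43.81, 43.81]
By sides: Isosceles, By angles: Acute

Isosceles, Acute


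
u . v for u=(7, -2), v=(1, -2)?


u . v = u_x*v_x + u_y*v_y = 7*1 + (-2)*(-2)
= 7 + 4 = 11

11


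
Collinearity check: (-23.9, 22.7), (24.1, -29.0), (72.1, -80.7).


Cross product: (24.1-(-23.9))*((-80.7)-22.7) - ((-29)-22.7)*(72.1-(-23.9))
= 0

Yes, collinear


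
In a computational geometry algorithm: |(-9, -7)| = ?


|u| = sqrt((-9)^2 + (-7)^2) = sqrt(130) = 11.4018

11.4018


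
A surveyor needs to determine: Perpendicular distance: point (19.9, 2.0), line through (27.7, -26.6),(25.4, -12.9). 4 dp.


|cross product| = 41.08
|line direction| = sqrt(192.98) = 13.8917
Distance = 41.08/sqrt(192.98) = 2.9572

2.9572


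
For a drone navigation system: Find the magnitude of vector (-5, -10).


|u| = sqrt((-5)^2 + (-10)^2) = sqrt(125) = 11.1803

11.1803


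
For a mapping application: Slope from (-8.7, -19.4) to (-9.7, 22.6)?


slope = (y2-y1)/(x2-x1) = (22.6-(-19.4))/((-9.7)-(-8.7)) = 42/(-1) = -42

-42


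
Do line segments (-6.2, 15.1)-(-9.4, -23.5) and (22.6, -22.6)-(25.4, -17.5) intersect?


Cross products: d1=252.44, d2=160.68, d3=1232.32, d4=1324.08
d1*d2 < 0 and d3*d4 < 0? no

No, they don't intersect


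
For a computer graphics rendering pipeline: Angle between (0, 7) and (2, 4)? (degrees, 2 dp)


u.v = 28, |u| = sqrt(49) = 7, |v| = sqrt(20) = 4.4721
cos(theta) = u.v/(|u||v|) = 28/sqrt(980) = 0.894427
theta = acos(0.894427) = 26.57 degrees

26.57 degrees


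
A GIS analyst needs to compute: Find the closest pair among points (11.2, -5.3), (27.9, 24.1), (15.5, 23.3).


d(P0,P1) = 33.812, d(P0,P2) = 28.9214, d(P1,P2) = 12.4258
Closest: P1 and P2

Closest pair: (27.9, 24.1) and (15.5, 23.3), distance = 12.4258


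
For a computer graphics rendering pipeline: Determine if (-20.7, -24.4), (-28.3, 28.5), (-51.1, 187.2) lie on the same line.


Cross product: ((-28.3)-(-20.7))*(187.2-(-24.4)) - (28.5-(-24.4))*((-51.1)-(-20.7))
= 0

Yes, collinear


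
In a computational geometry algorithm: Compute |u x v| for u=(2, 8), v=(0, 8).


|u x v| = |2*8 - 8*0|
= |16 - 0| = 16

16


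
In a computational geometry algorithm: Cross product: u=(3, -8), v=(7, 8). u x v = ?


u x v = u_x*v_y - u_y*v_x = 3*8 - (-8)*7
= 24 - (-56) = 80

80


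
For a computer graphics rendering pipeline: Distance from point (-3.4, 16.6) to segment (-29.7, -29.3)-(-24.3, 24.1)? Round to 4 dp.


Project P onto AB: t = 0.9001 (clamped to [0,1])
Closest point on segment: (-24.8392, 18.768)
Distance: 21.5485

21.5485


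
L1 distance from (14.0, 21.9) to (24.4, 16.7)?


|14-24.4| + |21.9-16.7| = 10.4 + 5.2 = 15.6

15.6


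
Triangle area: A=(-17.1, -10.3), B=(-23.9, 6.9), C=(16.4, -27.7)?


Area = |x_A(y_B-y_C) + x_B(y_C-y_A) + x_C(y_A-y_B)|/2
= |(-591.66) + 415.86 + (-282.08)|/2
= 457.88/2 = 228.94

228.94


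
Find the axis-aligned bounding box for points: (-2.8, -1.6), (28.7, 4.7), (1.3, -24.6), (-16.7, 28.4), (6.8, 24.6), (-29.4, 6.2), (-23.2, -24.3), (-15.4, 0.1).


x range: [-29.4, 28.7]
y range: [-24.6, 28.4]
Bounding box: (-29.4,-24.6) to (28.7,28.4)

(-29.4,-24.6) to (28.7,28.4)


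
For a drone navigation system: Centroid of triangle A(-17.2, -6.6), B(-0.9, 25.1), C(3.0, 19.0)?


Centroid = ((x_A+x_B+x_C)/3, (y_A+y_B+y_C)/3)
= (((-17.2)+(-0.9)+3)/3, ((-6.6)+25.1+19)/3)
= (-5.0333, 12.5)

(-5.0333, 12.5)


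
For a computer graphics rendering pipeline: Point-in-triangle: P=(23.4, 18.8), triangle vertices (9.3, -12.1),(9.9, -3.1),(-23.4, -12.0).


Cross products: AB x AP = -108.36, BC x BP = -609.12, CA x CP = 1011.84
All same sign? no

No, outside


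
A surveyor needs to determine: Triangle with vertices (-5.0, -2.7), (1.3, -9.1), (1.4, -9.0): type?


Side lengths squared: AB^2=80.65, BC^2=0.02, CA^2=80.65
Sorted: [0.02, 80.65, 80.65]
By sides: Isosceles, By angles: Acute

Isosceles, Acute
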